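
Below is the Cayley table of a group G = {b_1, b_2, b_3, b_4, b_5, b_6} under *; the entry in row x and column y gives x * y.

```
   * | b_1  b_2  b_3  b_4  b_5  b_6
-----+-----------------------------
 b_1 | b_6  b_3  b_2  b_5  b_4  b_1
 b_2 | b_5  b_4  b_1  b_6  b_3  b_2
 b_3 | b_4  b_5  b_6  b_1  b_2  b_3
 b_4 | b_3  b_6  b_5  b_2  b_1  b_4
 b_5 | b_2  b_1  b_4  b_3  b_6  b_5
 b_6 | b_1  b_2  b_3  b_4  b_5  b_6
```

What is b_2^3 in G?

b_2^1 = b_2
b_2^2 = b_2 * b_2 = b_4
b_2^3 = b_4 * b_2 = b_6

b_6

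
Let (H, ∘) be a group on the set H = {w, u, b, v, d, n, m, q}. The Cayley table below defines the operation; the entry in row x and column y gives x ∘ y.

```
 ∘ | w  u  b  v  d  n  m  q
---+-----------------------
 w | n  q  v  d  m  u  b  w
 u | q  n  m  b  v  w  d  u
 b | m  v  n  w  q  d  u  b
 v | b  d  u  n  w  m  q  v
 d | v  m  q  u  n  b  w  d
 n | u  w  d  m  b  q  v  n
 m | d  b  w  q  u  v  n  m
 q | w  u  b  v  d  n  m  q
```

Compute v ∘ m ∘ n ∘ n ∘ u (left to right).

u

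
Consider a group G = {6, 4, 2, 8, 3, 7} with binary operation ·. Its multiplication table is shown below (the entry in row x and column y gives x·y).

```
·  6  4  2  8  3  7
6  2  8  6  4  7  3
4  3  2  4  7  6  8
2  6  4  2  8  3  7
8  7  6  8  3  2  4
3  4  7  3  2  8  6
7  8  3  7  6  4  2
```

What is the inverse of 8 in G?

3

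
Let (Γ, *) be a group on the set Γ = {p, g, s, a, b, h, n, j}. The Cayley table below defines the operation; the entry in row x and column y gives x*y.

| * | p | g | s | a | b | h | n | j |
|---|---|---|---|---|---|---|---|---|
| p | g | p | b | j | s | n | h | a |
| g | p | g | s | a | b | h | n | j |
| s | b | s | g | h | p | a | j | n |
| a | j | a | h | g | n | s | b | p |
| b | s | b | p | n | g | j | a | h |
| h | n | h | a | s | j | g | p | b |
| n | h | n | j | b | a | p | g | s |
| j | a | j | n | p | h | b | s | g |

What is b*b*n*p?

h

b*b = g
g*n = n
n*p = h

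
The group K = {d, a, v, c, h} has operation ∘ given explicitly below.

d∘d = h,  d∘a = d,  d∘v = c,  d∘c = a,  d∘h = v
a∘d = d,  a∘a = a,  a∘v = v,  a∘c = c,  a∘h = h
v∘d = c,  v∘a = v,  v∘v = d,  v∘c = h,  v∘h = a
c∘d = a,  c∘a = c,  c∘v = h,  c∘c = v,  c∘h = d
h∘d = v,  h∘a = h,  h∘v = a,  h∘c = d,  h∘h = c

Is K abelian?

Yes

Check whether the table is symmetric across its main diagonal.
Every entry (row x, col y) equals the entry (row y, col x), so K is abelian.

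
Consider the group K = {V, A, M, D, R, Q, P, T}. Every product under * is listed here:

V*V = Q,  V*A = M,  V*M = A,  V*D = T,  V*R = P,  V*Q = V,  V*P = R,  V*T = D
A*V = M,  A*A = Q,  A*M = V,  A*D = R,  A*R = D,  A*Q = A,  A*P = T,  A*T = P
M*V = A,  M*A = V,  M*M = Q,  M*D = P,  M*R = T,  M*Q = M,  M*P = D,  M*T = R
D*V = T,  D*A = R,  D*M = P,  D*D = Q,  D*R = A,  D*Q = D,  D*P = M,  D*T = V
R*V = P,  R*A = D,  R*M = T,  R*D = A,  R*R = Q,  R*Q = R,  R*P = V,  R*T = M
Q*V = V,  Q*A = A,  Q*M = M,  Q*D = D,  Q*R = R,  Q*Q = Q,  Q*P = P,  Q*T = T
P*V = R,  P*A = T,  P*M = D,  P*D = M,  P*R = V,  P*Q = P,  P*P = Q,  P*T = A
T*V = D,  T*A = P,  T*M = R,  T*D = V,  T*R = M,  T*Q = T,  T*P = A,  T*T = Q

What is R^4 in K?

Q

R^1 = R
R^2 = R*R = Q
R^3 = Q*R = R
R^4 = R*R = Q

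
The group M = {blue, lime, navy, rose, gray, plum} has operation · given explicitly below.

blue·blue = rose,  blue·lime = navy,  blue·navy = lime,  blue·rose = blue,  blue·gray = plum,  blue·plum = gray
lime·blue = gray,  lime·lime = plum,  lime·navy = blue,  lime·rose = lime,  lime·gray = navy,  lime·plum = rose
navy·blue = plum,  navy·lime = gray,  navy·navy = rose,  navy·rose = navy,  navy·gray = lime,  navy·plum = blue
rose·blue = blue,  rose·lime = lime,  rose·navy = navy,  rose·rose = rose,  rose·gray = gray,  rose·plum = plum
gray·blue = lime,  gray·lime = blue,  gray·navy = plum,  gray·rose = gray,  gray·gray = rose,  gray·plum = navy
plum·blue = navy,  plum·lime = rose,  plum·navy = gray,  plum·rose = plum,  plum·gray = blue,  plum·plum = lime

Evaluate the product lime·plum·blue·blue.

rose

lime·plum = rose
rose·blue = blue
blue·blue = rose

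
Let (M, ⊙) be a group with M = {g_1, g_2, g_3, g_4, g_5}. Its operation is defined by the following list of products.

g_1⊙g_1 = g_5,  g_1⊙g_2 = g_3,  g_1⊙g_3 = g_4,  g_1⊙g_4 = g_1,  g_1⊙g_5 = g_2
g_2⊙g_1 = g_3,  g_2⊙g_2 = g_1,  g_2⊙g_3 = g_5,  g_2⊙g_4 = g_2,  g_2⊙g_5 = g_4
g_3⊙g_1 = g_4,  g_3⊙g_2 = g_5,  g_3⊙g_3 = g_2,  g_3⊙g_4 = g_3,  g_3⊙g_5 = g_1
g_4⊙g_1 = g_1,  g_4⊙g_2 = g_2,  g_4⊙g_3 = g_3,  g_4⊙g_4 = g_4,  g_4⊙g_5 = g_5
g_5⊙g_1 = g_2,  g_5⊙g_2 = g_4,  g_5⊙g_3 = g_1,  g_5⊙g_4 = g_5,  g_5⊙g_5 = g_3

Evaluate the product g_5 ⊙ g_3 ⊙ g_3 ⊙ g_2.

g_2

g_5 ⊙ g_3 = g_1
g_1 ⊙ g_3 = g_4
g_4 ⊙ g_2 = g_2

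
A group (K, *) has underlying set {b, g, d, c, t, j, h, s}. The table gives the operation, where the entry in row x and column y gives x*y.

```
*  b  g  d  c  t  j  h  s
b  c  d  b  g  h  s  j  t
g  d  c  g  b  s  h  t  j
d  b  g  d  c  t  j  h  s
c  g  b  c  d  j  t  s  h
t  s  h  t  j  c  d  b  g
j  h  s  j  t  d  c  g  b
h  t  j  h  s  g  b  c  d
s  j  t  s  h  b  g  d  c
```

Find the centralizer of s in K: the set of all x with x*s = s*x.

Compare row s with column s entry by entry.
c*s = h = s*c, so c commutes with s.
t*s = g but s*t = b, so t does not.
Collecting the elements that commute with s: C(s) = {c, d, h, s}.

{c, d, h, s}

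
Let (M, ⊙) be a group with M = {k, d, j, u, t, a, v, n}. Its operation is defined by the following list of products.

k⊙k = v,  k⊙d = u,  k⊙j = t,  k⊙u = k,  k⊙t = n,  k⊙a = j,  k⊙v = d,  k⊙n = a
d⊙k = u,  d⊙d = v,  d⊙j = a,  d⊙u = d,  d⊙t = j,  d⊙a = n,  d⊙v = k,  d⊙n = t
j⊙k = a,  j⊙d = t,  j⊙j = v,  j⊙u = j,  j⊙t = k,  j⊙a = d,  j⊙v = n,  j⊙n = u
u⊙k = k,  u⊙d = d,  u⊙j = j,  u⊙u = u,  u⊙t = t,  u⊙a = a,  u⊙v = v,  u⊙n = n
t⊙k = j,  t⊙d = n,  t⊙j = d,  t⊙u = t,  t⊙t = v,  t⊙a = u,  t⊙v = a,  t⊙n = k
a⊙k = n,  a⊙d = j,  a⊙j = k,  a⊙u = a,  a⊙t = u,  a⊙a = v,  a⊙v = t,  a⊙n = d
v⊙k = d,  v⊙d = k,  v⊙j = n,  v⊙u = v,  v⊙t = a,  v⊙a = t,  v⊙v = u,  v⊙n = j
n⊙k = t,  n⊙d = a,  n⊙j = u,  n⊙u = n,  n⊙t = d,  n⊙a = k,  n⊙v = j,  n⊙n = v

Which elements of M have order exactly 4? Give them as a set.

{a, d, j, k, n, t}

Identity is u. Compute the order of each non-identity element by repeated multiplication:
  k: k → v → d → u  (order 4)
  d: d → v → k → u  (order 4)
  j: j → v → n → u  (order 4)
  t: t → v → a → u  (order 4)
  a: a → v → t → u  (order 4)
  v: v → u  (order 2)
  n: n → v → j → u  (order 4)
Elements of order 4: {a, d, j, k, n, t}.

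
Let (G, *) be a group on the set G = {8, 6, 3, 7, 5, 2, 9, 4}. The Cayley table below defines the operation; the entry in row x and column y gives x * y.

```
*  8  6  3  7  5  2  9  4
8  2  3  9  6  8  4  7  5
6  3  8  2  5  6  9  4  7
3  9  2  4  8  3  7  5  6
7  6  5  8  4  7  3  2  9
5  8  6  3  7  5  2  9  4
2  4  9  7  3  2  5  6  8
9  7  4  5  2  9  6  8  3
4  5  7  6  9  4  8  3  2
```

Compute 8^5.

8^1 = 8
8^2 = 8 * 8 = 2
8^3 = 2 * 8 = 4
8^4 = 4 * 8 = 5
8^5 = 5 * 8 = 8
(Structurally, G here is isomorphic to the cyclic group Z_8.)

8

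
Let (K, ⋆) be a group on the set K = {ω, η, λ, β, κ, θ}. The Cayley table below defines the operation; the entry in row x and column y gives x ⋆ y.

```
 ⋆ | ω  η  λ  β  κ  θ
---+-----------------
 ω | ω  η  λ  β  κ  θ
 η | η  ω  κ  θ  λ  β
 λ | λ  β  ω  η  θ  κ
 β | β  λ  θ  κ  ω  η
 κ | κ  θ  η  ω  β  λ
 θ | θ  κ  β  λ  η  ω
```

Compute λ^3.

λ

λ^1 = λ
λ^2 = λ ⋆ λ = ω
λ^3 = ω ⋆ λ = λ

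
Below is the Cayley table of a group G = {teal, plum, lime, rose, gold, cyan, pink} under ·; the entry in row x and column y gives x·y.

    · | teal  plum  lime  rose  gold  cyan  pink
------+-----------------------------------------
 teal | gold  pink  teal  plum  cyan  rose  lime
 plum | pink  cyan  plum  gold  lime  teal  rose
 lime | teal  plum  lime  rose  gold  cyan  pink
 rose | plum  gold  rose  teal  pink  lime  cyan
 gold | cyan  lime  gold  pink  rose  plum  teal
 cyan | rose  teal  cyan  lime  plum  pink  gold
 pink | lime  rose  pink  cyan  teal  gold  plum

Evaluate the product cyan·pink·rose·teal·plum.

plum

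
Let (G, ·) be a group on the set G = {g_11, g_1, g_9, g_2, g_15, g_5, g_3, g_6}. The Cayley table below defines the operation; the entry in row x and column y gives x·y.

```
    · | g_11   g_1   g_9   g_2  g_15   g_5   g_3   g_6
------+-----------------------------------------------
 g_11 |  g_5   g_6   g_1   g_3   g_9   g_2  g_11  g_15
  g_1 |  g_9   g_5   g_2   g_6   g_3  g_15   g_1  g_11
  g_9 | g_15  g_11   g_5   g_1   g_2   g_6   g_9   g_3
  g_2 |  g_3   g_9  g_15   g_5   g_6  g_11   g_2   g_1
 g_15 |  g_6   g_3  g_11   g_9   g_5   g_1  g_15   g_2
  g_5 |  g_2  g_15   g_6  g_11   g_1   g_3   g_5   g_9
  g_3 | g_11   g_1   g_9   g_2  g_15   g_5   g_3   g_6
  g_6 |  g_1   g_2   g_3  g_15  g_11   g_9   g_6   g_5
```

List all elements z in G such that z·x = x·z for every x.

An element z is central iff its row equals its column in the table.
For g_9: g_9·g_11 = g_15 ≠ g_1 = g_11·g_9, so g_9 ∉ Z.
Checking each element this way leaves Z(G) = {g_3, g_5}.

{g_3, g_5}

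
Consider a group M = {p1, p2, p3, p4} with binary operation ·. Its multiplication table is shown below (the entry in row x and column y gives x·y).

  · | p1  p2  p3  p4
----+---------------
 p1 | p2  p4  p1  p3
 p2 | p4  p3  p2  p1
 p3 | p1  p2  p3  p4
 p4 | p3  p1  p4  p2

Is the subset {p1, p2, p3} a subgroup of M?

No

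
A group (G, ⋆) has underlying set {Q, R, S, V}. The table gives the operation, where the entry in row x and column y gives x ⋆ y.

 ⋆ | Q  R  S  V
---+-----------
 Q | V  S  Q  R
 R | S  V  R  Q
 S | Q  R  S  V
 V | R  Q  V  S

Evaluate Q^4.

Q^1 = Q
Q^2 = Q ⋆ Q = V
Q^3 = V ⋆ Q = R
Q^4 = R ⋆ Q = S

S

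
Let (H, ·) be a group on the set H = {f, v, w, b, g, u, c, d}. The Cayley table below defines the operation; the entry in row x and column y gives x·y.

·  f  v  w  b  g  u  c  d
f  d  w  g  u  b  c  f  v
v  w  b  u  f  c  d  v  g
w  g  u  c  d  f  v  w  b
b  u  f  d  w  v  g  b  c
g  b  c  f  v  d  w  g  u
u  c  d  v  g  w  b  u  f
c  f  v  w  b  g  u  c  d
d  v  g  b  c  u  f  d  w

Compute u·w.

Read row u, column w: u·w = v.

v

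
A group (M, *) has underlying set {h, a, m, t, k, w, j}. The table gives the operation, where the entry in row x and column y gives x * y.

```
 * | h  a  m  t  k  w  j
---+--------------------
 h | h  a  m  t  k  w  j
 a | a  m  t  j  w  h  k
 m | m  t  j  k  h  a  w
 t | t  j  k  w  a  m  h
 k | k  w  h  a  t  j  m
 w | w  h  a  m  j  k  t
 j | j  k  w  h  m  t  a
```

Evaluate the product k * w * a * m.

h

k * w = j
j * a = k
k * m = h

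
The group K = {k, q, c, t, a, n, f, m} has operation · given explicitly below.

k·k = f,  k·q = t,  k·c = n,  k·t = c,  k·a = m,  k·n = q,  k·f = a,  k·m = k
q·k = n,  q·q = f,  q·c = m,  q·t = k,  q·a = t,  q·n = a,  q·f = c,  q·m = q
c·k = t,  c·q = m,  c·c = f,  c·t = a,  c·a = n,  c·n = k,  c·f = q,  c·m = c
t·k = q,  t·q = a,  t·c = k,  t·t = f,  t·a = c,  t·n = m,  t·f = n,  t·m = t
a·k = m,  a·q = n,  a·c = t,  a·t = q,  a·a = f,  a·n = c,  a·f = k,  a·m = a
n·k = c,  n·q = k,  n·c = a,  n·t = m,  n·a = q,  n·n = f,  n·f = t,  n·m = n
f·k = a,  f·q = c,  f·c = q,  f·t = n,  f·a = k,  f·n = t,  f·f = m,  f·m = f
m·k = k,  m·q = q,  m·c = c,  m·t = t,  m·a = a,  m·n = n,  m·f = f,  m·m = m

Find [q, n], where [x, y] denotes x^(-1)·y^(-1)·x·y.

Identity is m; from the table q^(-1) = c and n^(-1) = t.
c·t = a
a·q = n
n·n = f

f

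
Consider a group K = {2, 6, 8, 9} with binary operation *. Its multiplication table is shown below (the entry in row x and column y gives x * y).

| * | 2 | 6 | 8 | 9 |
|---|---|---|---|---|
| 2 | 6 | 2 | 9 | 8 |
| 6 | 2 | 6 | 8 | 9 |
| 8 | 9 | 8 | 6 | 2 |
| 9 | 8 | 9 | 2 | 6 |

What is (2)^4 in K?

6

2^1 = 2
2^2 = 2 * 2 = 6
2^3 = 6 * 2 = 2
2^4 = 2 * 2 = 6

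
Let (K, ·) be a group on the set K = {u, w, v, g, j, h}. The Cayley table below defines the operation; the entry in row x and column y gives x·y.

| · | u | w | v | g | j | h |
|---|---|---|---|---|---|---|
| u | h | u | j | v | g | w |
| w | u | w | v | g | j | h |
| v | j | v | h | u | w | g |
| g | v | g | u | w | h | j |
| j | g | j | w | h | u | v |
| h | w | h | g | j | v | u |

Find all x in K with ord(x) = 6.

Identity is w. Compute the order of each non-identity element by repeated multiplication:
  u: u → h → w  (order 3)
  v: v → h → g → u → j → w  (order 6)
  g: g → w  (order 2)
  j: j → u → g → h → v → w  (order 6)
  h: h → u → w  (order 3)
Elements of order 6: {j, v}.
(Structurally, K here is isomorphic to the cyclic group Z_6.)

{j, v}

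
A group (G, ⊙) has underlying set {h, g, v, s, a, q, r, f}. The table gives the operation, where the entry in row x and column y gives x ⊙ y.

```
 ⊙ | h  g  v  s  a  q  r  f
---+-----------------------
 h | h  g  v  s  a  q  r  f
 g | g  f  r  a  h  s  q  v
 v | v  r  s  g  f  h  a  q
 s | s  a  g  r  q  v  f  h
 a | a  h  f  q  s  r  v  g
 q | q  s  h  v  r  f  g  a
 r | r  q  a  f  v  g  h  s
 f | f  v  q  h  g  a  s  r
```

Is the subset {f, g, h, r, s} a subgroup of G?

s ⊙ g = a, which is not in {f, g, h, r, s}.
The subset is not closed under ⊙, so it is not a subgroup.
(Structurally, G here is isomorphic to the cyclic group Z_8.)

No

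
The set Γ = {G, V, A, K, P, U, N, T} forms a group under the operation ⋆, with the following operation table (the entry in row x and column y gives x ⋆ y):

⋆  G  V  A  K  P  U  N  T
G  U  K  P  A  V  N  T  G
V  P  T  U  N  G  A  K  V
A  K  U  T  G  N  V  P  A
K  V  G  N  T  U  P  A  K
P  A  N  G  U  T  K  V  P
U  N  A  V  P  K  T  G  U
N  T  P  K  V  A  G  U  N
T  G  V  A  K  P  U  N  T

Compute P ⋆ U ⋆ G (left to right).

V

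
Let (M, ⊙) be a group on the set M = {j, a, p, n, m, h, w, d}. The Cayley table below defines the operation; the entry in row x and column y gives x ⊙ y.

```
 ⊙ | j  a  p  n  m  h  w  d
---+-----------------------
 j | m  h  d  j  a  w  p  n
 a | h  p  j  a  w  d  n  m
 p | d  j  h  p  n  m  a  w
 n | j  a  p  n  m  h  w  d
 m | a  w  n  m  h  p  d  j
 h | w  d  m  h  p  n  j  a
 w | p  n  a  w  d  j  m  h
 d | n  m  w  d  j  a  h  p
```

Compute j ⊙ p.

d

Read row j, column p: j ⊙ p = d.
(Structurally, M here is isomorphic to the cyclic group Z_8.)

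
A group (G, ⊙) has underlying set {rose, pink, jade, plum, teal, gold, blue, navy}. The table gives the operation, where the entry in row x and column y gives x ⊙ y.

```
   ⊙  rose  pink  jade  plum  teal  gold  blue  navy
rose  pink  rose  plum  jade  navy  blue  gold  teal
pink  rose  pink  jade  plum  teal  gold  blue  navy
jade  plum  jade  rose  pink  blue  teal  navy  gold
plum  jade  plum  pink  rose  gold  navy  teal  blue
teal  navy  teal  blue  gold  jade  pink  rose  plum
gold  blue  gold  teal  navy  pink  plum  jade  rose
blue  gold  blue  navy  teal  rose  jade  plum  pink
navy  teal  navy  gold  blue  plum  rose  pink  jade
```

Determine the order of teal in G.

8

The identity element is pink (its row matches the header).
teal^1 = teal
teal^2 = teal ⊙ teal = jade
teal^3 = jade ⊙ teal = blue
teal^4 = blue ⊙ teal = rose
teal^5 = rose ⊙ teal = navy
teal^6 = navy ⊙ teal = plum
teal^7 = plum ⊙ teal = gold
teal^8 = gold ⊙ teal = pink
The first power of teal equal to the identity is teal^8, so ord(teal) = 8.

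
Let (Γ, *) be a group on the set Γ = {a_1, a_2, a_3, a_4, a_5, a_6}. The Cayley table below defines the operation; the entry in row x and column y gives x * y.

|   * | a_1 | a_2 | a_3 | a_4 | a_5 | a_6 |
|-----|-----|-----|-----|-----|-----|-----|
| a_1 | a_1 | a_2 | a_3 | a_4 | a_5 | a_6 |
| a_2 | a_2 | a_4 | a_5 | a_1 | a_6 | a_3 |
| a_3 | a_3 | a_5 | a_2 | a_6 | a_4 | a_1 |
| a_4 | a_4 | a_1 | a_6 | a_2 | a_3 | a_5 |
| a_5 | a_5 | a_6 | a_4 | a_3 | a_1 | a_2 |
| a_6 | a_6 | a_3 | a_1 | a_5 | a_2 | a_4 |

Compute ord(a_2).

3

The identity element is a_1 (its row matches the header).
a_2^1 = a_2
a_2^2 = a_2 * a_2 = a_4
a_2^3 = a_4 * a_2 = a_1
The first power of a_2 equal to the identity is a_2^3, so ord(a_2) = 3.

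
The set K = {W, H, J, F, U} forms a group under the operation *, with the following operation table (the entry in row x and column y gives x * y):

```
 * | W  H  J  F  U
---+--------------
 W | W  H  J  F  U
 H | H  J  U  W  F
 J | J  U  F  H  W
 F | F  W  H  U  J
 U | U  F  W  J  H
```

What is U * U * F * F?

U * U = H
H * F = W
W * F = F

F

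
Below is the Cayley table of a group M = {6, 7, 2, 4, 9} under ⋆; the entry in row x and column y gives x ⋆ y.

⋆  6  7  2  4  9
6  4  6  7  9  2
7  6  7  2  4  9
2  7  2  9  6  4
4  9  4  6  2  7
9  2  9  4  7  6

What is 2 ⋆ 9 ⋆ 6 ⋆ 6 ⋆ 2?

2 ⋆ 9 = 4
4 ⋆ 6 = 9
9 ⋆ 6 = 2
2 ⋆ 2 = 9

9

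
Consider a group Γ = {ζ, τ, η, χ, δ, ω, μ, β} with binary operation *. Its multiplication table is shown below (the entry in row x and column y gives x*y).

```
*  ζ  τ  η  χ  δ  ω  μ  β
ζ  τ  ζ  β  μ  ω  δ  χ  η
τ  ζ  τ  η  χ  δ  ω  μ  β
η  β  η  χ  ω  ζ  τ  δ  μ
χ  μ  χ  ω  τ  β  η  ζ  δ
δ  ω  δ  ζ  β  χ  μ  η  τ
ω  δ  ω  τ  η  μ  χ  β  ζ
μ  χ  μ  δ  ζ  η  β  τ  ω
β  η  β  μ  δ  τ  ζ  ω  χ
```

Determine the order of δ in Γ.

The identity element is τ (its row matches the header).
δ^1 = δ
δ^2 = δ*δ = χ
δ^3 = χ*δ = β
δ^4 = β*δ = τ
The first power of δ equal to the identity is δ^4, so ord(δ) = 4.

4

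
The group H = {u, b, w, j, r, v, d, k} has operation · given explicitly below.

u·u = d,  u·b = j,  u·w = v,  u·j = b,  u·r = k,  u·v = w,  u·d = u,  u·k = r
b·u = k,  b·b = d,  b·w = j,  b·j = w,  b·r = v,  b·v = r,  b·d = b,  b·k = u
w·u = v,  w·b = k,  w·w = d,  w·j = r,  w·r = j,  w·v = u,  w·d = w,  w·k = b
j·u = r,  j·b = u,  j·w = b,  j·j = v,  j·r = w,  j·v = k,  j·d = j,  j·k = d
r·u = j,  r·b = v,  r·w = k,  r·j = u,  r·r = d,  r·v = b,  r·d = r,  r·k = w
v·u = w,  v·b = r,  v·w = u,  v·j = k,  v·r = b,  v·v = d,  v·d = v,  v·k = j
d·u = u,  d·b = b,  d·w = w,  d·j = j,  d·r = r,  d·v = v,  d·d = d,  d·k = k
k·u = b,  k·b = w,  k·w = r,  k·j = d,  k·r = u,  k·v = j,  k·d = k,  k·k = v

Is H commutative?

k·u = b but u·k = r.
Since k and u do not commute, H is not abelian.

No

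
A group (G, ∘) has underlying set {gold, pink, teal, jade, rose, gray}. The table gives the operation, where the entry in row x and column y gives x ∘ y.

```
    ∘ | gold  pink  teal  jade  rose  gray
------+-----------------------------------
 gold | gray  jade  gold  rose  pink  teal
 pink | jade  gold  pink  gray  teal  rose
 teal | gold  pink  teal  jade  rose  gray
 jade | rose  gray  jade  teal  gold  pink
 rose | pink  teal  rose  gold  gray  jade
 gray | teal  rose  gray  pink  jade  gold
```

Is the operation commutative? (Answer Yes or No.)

Check whether the table is symmetric across its main diagonal.
Every entry (row x, col y) equals the entry (row y, col x), so G is abelian.
(In fact G ≅ the cyclic group Z_6.)

Yes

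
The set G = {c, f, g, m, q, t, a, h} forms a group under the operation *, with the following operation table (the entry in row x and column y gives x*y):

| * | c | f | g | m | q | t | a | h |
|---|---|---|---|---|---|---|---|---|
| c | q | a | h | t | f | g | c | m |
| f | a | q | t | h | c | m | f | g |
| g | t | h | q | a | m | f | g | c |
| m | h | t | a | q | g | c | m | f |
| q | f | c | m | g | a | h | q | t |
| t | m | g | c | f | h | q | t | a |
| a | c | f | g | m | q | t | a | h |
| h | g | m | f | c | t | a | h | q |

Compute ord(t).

The identity element is a (its row matches the header).
t^1 = t
t^2 = t*t = q
t^3 = q*t = h
t^4 = h*t = a
The first power of t equal to the identity is t^4, so ord(t) = 4.

4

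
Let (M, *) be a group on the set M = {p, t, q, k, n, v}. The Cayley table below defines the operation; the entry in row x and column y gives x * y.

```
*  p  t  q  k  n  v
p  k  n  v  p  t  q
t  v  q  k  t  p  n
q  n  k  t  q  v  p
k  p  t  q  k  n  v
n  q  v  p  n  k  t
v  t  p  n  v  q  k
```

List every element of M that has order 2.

{n, p, v}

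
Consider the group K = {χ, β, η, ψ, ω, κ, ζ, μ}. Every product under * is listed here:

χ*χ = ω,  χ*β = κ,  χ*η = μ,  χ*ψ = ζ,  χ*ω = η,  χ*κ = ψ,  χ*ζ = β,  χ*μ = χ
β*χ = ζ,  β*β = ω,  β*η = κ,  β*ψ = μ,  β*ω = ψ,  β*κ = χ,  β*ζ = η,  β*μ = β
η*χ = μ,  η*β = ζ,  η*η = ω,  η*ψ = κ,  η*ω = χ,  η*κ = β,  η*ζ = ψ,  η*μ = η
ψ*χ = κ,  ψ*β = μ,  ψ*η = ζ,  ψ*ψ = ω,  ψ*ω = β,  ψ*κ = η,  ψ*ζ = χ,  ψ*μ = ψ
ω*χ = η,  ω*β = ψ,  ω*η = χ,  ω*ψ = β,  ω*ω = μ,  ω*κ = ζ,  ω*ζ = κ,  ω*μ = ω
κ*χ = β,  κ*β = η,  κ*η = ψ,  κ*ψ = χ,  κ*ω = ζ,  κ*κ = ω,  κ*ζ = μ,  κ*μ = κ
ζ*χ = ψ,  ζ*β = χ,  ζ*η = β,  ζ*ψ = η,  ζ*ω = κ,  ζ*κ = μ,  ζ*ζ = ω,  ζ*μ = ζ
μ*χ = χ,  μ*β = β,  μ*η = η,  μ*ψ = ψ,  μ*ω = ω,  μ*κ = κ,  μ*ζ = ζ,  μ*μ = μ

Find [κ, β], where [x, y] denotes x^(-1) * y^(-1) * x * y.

Identity is μ; from the table κ^(-1) = ζ and β^(-1) = ψ.
ζ * ψ = η
η * κ = β
β * β = ω

ω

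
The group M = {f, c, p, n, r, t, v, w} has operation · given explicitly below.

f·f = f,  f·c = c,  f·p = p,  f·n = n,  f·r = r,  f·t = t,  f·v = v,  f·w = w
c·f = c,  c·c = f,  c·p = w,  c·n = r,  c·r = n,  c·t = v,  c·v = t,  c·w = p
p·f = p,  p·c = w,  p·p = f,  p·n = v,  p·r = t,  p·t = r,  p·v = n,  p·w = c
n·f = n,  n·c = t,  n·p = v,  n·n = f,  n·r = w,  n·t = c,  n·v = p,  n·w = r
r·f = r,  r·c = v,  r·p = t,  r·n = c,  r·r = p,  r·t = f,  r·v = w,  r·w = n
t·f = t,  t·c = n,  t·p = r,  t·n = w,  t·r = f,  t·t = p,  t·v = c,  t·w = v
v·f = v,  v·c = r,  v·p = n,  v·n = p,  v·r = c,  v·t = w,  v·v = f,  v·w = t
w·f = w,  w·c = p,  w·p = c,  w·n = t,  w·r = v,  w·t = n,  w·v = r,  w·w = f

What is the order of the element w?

2

The identity element is f (its row matches the header).
w^1 = w
w^2 = w·w = f
The first power of w equal to the identity is w^2, so ord(w) = 2.
(Structurally, M here is isomorphic to the dihedral group D_4.)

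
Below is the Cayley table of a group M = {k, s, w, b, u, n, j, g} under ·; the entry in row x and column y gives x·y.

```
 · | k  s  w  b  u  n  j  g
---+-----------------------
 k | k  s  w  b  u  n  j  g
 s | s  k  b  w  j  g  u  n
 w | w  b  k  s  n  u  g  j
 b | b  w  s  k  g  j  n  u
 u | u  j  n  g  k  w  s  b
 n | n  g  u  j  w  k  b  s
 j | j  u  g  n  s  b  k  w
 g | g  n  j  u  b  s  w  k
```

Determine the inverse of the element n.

First locate the identity: row k matches the header, so k is the identity.
Scan row n for k: n·n = k. Hence n^(-1) = n.

n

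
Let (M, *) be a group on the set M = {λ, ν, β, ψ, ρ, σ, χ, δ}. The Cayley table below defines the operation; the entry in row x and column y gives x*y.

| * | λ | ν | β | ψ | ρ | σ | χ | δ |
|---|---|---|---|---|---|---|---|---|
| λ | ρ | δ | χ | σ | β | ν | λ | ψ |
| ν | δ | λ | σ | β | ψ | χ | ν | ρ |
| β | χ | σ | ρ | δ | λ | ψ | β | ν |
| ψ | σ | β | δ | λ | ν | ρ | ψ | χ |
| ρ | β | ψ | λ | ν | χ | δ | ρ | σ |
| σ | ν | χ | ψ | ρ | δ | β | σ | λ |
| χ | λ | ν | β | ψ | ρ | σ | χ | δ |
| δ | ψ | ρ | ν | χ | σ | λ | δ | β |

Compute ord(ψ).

The identity element is χ (its row matches the header).
ψ^1 = ψ
ψ^2 = ψ*ψ = λ
ψ^3 = λ*ψ = σ
ψ^4 = σ*ψ = ρ
ψ^5 = ρ*ψ = ν
ψ^6 = ν*ψ = β
ψ^7 = β*ψ = δ
ψ^8 = δ*ψ = χ
The first power of ψ equal to the identity is ψ^8, so ord(ψ) = 8.

8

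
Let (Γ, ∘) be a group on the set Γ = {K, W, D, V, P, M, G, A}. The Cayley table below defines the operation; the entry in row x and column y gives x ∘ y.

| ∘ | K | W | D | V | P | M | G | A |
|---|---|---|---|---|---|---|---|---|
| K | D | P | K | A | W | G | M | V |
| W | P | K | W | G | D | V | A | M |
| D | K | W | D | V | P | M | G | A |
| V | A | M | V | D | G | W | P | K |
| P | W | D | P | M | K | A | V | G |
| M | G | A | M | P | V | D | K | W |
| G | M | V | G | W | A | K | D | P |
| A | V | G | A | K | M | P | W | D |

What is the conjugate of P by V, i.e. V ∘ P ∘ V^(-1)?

W

The identity is D. In row V, the entry D sits in column V, so V^(-1) = V.
V ∘ P = G
G ∘ V = W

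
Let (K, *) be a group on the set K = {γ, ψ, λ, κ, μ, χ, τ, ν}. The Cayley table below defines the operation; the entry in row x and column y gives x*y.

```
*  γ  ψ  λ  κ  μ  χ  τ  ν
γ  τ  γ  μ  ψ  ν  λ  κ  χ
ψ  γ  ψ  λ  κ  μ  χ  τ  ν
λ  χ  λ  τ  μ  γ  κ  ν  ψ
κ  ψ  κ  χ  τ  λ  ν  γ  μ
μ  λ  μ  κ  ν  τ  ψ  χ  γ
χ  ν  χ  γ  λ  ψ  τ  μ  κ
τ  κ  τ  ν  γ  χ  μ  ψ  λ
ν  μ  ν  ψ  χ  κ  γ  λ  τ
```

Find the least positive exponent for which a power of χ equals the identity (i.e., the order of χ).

The identity element is ψ (its row matches the header).
χ^1 = χ
χ^2 = χ*χ = τ
χ^3 = τ*χ = μ
χ^4 = μ*χ = ψ
The first power of χ equal to the identity is χ^4, so ord(χ) = 4.

4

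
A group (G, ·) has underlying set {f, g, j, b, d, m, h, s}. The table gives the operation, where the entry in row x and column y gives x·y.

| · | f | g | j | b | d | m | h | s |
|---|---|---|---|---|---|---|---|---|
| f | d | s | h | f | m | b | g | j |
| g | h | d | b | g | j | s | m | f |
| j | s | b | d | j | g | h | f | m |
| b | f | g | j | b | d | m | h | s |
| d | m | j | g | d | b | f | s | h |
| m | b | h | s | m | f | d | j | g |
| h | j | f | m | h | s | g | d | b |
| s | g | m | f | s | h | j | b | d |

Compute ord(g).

4

The identity element is b (its row matches the header).
g^1 = g
g^2 = g·g = d
g^3 = d·g = j
g^4 = j·g = b
The first power of g equal to the identity is g^4, so ord(g) = 4.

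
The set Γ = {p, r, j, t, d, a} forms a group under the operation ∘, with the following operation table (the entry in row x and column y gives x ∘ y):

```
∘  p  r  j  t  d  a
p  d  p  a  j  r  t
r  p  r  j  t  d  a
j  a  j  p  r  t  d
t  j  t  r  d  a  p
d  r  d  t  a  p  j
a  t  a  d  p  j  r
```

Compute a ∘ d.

j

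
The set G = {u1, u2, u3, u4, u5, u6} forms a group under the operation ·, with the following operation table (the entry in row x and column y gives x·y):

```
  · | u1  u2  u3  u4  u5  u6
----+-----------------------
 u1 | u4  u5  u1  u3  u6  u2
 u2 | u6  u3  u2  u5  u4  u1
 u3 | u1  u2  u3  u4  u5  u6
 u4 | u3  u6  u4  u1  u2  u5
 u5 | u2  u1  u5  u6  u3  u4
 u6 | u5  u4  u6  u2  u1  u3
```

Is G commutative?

No

u4·u2 = u6 but u2·u4 = u5.
Since u4 and u2 do not commute, G is not abelian.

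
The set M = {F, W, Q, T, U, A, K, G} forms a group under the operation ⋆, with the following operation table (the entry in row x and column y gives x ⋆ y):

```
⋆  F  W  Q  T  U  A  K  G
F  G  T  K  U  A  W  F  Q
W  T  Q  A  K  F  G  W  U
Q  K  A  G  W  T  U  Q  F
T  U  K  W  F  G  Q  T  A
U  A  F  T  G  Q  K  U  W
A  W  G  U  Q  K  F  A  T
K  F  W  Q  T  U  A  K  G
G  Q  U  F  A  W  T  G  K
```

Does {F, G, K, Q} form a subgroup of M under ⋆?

Yes

{F, G, K, Q} contains the identity K.
Checking products: every product of two elements of {F, G, K, Q} (read from the table) lies in {F, G, K, Q}, so the set is closed.
In a finite group, a nonempty closed subset is a subgroup. So {F, G, K, Q} ≤ M.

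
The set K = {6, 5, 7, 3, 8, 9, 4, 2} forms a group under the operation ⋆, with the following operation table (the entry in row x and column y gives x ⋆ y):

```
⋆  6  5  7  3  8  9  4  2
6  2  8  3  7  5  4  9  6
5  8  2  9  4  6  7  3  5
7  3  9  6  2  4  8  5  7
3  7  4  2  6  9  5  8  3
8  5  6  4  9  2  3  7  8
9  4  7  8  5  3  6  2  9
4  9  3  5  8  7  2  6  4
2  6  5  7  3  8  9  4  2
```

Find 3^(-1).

First locate the identity: row 2 matches the header, so 2 is the identity.
Scan row 3 for 2: 3 ⋆ 7 = 2. Hence 3^(-1) = 7.

7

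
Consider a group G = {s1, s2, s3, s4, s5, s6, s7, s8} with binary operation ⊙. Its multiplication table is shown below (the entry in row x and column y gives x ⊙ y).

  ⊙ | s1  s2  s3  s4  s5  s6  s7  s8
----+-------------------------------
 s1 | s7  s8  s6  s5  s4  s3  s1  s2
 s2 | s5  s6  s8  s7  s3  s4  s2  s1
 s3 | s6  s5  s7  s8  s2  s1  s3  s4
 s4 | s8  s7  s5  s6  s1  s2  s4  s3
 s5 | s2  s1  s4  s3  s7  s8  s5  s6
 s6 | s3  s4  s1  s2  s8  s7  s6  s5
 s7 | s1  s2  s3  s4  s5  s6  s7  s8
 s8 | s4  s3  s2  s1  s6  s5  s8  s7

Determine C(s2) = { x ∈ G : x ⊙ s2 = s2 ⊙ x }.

{s2, s4, s6, s7}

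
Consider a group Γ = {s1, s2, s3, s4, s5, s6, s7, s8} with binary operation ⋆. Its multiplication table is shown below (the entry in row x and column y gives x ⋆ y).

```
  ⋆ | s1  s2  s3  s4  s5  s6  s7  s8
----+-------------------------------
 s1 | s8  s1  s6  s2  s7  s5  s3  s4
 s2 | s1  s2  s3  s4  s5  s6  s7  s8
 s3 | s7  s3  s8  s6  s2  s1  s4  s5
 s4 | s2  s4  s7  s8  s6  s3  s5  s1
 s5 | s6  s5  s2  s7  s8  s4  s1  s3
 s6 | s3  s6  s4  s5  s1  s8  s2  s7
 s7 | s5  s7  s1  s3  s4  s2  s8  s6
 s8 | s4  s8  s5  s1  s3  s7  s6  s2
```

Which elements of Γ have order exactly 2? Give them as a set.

Identity is s2. Compute the order of each non-identity element by repeated multiplication:
  s1: s1 → s8 → s4 → s2  (order 4)
  s3: s3 → s8 → s5 → s2  (order 4)
  s4: s4 → s8 → s1 → s2  (order 4)
  s5: s5 → s8 → s3 → s2  (order 4)
  s6: s6 → s8 → s7 → s2  (order 4)
  s7: s7 → s8 → s6 → s2  (order 4)
  s8: s8 → s2  (order 2)
Elements of order 2: {s8}.

{s8}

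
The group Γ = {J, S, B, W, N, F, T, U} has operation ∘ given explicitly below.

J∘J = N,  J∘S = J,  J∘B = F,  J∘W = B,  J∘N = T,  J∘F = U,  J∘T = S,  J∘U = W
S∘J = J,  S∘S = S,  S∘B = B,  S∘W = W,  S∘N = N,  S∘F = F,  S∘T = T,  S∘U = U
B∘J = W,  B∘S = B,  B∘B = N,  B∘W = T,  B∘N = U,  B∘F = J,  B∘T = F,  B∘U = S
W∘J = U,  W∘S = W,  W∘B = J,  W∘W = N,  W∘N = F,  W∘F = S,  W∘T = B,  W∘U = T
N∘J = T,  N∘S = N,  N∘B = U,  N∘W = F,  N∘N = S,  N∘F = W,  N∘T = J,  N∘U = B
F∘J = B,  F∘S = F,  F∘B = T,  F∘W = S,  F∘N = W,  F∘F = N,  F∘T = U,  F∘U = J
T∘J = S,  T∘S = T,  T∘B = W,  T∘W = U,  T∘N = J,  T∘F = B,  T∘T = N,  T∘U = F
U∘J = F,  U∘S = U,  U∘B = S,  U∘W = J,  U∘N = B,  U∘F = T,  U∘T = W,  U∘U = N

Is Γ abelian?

No

W ∘ B = J but B ∘ W = T.
Since W and B do not commute, Γ is not abelian.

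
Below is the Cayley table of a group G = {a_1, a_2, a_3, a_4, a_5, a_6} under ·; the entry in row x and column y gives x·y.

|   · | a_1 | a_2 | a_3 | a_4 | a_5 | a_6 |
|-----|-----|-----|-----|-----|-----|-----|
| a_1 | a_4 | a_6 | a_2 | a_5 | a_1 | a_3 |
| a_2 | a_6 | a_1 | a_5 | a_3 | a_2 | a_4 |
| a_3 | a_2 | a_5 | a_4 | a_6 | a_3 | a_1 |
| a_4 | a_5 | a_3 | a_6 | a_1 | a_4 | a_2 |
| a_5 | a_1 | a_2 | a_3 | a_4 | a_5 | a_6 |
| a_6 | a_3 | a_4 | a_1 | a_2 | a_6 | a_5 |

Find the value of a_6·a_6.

Read row a_6, column a_6: a_6·a_6 = a_5.
(Structurally, G here is isomorphic to the cyclic group Z_6.)

a_5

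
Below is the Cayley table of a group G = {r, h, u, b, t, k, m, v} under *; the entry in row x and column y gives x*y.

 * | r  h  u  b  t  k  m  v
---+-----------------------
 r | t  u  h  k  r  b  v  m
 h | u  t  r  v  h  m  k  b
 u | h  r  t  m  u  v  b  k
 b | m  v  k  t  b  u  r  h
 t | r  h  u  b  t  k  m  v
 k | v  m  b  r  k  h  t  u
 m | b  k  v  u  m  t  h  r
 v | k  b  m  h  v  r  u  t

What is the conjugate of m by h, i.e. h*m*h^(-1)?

The identity is t. In row h, the entry t sits in column h, so h^(-1) = h.
h*m = k
k*h = m

m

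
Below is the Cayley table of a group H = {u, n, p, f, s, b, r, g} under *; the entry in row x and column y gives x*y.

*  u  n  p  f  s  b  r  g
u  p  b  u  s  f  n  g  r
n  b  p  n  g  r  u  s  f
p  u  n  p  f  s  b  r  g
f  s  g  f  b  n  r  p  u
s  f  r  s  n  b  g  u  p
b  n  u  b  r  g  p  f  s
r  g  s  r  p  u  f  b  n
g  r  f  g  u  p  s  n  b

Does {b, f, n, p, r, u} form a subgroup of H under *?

u*f = s, which is not in {b, f, n, p, r, u}.
The subset is not closed under *, so it is not a subgroup.

No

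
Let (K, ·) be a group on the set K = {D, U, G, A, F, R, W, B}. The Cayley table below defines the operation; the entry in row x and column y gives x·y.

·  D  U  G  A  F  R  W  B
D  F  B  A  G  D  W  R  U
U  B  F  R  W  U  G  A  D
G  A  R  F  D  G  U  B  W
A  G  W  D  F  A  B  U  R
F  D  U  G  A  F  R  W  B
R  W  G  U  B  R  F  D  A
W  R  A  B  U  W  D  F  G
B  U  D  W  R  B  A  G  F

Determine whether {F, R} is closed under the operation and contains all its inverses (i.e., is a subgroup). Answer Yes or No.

Yes

{F, R} contains the identity F.
Checking products: every product of two elements of {F, R} (read from the table) lies in {F, R}, so the set is closed.
In a finite group, a nonempty closed subset is a subgroup. So {F, R} ≤ K.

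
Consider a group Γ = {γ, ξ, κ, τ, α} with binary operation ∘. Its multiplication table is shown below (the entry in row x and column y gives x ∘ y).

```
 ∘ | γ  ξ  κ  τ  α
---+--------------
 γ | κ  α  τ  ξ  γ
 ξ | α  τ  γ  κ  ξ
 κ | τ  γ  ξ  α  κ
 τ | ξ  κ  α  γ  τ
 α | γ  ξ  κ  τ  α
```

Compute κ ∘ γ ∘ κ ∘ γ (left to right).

κ ∘ γ = τ
τ ∘ κ = α
α ∘ γ = γ

γ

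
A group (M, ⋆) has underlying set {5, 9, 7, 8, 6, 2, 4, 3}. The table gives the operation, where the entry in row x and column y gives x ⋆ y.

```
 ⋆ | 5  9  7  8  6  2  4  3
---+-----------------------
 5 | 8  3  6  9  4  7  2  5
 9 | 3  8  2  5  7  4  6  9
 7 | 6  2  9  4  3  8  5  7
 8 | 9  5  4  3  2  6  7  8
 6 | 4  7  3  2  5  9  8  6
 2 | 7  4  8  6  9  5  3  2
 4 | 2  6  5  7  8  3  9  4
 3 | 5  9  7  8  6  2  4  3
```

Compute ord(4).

8

The identity element is 3 (its row matches the header).
4^1 = 4
4^2 = 4 ⋆ 4 = 9
4^3 = 9 ⋆ 4 = 6
4^4 = 6 ⋆ 4 = 8
4^5 = 8 ⋆ 4 = 7
4^6 = 7 ⋆ 4 = 5
4^7 = 5 ⋆ 4 = 2
4^8 = 2 ⋆ 4 = 3
The first power of 4 equal to the identity is 4^8, so ord(4) = 8.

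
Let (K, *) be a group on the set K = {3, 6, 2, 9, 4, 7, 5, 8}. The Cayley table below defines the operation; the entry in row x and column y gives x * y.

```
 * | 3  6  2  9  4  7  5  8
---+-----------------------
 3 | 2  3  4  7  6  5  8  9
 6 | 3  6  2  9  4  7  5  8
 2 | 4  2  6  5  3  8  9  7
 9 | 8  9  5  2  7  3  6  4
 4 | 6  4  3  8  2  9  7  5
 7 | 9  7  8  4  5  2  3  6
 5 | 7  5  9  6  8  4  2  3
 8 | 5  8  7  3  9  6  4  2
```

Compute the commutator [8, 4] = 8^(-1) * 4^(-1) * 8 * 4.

Identity is 6; from the table 8^(-1) = 7 and 4^(-1) = 3.
7 * 3 = 9
9 * 8 = 4
4 * 4 = 2

2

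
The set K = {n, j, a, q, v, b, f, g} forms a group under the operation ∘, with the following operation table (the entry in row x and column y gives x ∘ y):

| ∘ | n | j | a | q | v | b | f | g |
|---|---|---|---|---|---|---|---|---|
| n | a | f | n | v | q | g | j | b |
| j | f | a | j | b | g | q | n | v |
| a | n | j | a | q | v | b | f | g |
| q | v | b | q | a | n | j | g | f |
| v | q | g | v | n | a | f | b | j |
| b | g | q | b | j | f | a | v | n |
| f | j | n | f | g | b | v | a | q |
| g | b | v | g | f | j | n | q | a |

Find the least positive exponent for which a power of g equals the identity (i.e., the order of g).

2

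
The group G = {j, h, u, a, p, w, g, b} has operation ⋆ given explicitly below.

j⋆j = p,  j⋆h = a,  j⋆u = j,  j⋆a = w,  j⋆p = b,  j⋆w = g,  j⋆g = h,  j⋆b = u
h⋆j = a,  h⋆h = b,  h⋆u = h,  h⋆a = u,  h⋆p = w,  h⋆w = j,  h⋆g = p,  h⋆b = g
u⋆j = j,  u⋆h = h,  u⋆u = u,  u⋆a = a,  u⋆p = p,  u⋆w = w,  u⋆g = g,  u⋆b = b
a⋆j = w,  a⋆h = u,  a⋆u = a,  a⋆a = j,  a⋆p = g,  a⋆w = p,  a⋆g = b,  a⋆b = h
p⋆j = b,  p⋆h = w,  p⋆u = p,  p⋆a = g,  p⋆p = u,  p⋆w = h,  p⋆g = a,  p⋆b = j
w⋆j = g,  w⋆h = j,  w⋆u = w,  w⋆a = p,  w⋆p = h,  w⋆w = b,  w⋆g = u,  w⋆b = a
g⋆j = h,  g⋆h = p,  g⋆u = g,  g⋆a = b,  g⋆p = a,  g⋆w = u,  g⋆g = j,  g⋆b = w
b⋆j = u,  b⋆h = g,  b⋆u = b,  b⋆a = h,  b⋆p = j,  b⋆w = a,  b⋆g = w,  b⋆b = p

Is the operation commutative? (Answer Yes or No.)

Check whether the table is symmetric across its main diagonal.
Every entry (row x, col y) equals the entry (row y, col x), so G is abelian.

Yes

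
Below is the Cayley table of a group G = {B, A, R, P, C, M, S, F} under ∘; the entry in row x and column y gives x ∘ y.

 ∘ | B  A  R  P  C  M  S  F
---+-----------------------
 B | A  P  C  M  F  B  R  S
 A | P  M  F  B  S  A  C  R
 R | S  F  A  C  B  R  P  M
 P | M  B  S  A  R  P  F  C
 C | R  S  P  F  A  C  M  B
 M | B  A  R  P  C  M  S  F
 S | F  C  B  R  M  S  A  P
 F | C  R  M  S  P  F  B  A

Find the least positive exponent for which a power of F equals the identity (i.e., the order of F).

4

The identity element is M (its row matches the header).
F^1 = F
F^2 = F ∘ F = A
F^3 = A ∘ F = R
F^4 = R ∘ F = M
The first power of F equal to the identity is F^4, so ord(F) = 4.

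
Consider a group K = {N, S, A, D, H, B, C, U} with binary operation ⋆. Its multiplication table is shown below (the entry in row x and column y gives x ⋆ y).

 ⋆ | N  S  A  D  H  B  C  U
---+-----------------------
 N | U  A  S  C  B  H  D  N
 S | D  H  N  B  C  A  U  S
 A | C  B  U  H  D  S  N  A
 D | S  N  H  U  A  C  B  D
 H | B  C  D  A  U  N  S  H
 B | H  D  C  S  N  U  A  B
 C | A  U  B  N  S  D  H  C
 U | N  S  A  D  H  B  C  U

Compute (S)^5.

S

S^1 = S
S^2 = S ⋆ S = H
S^3 = H ⋆ S = C
S^4 = C ⋆ S = U
S^5 = U ⋆ S = S
(Structurally, K here is isomorphic to the dihedral group D_4.)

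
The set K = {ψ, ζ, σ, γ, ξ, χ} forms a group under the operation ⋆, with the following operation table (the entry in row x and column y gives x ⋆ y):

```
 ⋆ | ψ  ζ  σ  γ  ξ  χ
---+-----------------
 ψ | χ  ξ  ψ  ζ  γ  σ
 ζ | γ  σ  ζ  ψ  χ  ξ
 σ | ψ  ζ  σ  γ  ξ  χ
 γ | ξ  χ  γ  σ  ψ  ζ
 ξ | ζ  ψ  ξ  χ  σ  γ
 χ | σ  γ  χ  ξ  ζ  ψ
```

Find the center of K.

{σ}

An element z is central iff its row equals its column in the table.
For ξ: ξ ⋆ ψ = ζ ≠ γ = ψ ⋆ ξ, so ξ ∉ Z.
Checking each element this way leaves Z(K) = {σ}.
(Structurally, K here is isomorphic to the symmetric group S_3.)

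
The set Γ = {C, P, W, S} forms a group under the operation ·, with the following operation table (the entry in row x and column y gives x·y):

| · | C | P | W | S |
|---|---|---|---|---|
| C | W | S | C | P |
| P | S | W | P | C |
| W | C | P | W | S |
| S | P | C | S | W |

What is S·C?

P

Read row S, column C: S·C = P.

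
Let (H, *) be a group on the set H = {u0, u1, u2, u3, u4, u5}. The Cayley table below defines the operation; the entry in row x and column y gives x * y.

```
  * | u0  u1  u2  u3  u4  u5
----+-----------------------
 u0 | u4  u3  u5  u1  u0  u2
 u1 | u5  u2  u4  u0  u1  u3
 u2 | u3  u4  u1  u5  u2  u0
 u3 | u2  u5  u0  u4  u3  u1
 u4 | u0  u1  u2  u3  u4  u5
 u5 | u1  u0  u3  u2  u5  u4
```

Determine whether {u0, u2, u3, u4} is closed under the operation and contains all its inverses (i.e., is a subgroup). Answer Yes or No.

No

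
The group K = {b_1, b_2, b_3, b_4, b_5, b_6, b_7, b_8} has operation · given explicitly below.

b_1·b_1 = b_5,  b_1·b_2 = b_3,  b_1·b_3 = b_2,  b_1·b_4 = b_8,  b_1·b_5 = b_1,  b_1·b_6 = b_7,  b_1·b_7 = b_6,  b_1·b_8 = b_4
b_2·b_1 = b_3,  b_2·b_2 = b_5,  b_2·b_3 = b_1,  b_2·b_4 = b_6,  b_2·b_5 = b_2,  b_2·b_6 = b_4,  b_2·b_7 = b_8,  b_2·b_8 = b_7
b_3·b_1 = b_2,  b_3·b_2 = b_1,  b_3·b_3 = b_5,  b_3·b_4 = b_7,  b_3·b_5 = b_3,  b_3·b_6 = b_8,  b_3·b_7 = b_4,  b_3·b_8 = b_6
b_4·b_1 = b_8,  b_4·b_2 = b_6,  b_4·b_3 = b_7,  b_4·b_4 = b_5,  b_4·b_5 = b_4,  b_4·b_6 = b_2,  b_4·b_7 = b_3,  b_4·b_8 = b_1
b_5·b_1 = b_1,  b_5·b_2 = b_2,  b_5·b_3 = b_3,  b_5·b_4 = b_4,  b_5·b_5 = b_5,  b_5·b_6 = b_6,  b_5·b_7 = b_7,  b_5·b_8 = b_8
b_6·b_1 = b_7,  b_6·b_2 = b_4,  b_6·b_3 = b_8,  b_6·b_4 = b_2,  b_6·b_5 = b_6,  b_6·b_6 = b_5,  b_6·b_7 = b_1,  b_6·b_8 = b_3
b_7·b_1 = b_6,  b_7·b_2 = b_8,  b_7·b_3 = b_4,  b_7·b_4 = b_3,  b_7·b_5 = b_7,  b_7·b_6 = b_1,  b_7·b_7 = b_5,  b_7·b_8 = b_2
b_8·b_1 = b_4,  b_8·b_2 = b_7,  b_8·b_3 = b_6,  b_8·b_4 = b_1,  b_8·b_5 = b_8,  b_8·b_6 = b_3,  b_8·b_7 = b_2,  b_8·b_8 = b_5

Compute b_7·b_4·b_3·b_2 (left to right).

b_7·b_4 = b_3
b_3·b_3 = b_5
b_5·b_2 = b_2
(Structurally, K here is isomorphic to the elementary abelian group (Z_2)^3.)

b_2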